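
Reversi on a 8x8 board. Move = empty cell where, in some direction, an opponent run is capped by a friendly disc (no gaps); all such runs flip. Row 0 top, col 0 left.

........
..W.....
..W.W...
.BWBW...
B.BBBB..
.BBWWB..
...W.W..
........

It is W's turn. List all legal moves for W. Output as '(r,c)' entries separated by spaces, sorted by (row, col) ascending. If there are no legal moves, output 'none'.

(2,0): flips 2 -> legal
(2,1): no bracket -> illegal
(2,3): flips 2 -> legal
(3,0): flips 1 -> legal
(3,5): flips 3 -> legal
(3,6): flips 1 -> legal
(4,1): flips 1 -> legal
(4,6): no bracket -> illegal
(5,0): flips 2 -> legal
(5,6): flips 2 -> legal
(6,0): flips 3 -> legal
(6,1): flips 2 -> legal
(6,2): flips 2 -> legal
(6,4): no bracket -> illegal
(6,6): flips 3 -> legal

Answer: (2,0) (2,3) (3,0) (3,5) (3,6) (4,1) (5,0) (5,6) (6,0) (6,1) (6,2) (6,6)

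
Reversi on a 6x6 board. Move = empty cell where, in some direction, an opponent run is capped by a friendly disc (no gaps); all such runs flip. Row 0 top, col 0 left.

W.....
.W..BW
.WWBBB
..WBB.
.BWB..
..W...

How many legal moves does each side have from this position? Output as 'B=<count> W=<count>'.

-- B to move --
(0,1): no bracket -> illegal
(0,2): no bracket -> illegal
(0,4): no bracket -> illegal
(0,5): flips 1 -> legal
(1,0): flips 2 -> legal
(1,2): no bracket -> illegal
(1,3): no bracket -> illegal
(2,0): flips 2 -> legal
(3,0): no bracket -> illegal
(3,1): flips 1 -> legal
(5,1): flips 1 -> legal
(5,3): no bracket -> illegal
B mobility = 5
-- W to move --
(0,3): no bracket -> illegal
(0,4): no bracket -> illegal
(0,5): flips 2 -> legal
(1,2): no bracket -> illegal
(1,3): flips 1 -> legal
(3,0): flips 1 -> legal
(3,1): no bracket -> illegal
(3,5): flips 3 -> legal
(4,0): flips 1 -> legal
(4,4): flips 2 -> legal
(4,5): no bracket -> illegal
(5,0): flips 1 -> legal
(5,1): no bracket -> illegal
(5,3): no bracket -> illegal
(5,4): flips 1 -> legal
W mobility = 8

Answer: B=5 W=8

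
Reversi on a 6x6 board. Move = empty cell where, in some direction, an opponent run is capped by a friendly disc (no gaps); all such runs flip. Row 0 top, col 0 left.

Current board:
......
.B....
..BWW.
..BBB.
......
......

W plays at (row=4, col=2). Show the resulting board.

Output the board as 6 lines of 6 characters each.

Place W at (4,2); scan 8 dirs for brackets.
Dir NW: first cell '.' (not opp) -> no flip
Dir N: opp run (3,2) (2,2), next='.' -> no flip
Dir NE: opp run (3,3) capped by W -> flip
Dir W: first cell '.' (not opp) -> no flip
Dir E: first cell '.' (not opp) -> no flip
Dir SW: first cell '.' (not opp) -> no flip
Dir S: first cell '.' (not opp) -> no flip
Dir SE: first cell '.' (not opp) -> no flip
All flips: (3,3)

Answer: ......
.B....
..BWW.
..BWB.
..W...
......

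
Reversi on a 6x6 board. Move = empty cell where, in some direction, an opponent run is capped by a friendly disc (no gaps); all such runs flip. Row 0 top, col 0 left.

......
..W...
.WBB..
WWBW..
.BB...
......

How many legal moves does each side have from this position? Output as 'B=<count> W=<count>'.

-- B to move --
(0,1): flips 1 -> legal
(0,2): flips 1 -> legal
(0,3): no bracket -> illegal
(1,0): flips 1 -> legal
(1,1): flips 2 -> legal
(1,3): no bracket -> illegal
(2,0): flips 2 -> legal
(2,4): flips 1 -> legal
(3,4): flips 1 -> legal
(4,0): flips 1 -> legal
(4,3): flips 1 -> legal
(4,4): flips 1 -> legal
B mobility = 10
-- W to move --
(1,1): flips 1 -> legal
(1,3): flips 2 -> legal
(1,4): no bracket -> illegal
(2,4): flips 2 -> legal
(3,4): flips 1 -> legal
(4,0): no bracket -> illegal
(4,3): flips 1 -> legal
(5,0): no bracket -> illegal
(5,1): flips 2 -> legal
(5,2): flips 4 -> legal
(5,3): flips 1 -> legal
W mobility = 8

Answer: B=10 W=8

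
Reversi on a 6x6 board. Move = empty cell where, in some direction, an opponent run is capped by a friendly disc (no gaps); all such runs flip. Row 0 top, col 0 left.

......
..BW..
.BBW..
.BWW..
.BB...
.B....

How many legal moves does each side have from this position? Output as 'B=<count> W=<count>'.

Answer: B=6 W=9

Derivation:
-- B to move --
(0,2): no bracket -> illegal
(0,3): no bracket -> illegal
(0,4): flips 1 -> legal
(1,4): flips 3 -> legal
(2,4): flips 2 -> legal
(3,4): flips 3 -> legal
(4,3): flips 1 -> legal
(4,4): flips 1 -> legal
B mobility = 6
-- W to move --
(0,1): flips 1 -> legal
(0,2): flips 2 -> legal
(0,3): no bracket -> illegal
(1,0): flips 1 -> legal
(1,1): flips 2 -> legal
(2,0): flips 2 -> legal
(3,0): flips 1 -> legal
(4,0): flips 2 -> legal
(4,3): no bracket -> illegal
(5,0): flips 1 -> legal
(5,2): flips 1 -> legal
(5,3): no bracket -> illegal
W mobility = 9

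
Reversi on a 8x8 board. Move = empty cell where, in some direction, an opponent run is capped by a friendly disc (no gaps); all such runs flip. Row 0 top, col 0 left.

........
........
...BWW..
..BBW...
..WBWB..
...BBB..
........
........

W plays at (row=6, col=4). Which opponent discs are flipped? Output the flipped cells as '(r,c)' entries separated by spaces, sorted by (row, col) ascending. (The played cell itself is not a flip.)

Answer: (5,3) (5,4)

Derivation:
Dir NW: opp run (5,3) capped by W -> flip
Dir N: opp run (5,4) capped by W -> flip
Dir NE: opp run (5,5), next='.' -> no flip
Dir W: first cell '.' (not opp) -> no flip
Dir E: first cell '.' (not opp) -> no flip
Dir SW: first cell '.' (not opp) -> no flip
Dir S: first cell '.' (not opp) -> no flip
Dir SE: first cell '.' (not opp) -> no flip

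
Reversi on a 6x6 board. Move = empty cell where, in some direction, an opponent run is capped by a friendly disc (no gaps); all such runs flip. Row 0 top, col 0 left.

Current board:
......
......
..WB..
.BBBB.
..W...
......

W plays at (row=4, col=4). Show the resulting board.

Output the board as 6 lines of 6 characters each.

Answer: ......
......
..WB..
.BBWB.
..W.W.
......

Derivation:
Place W at (4,4); scan 8 dirs for brackets.
Dir NW: opp run (3,3) capped by W -> flip
Dir N: opp run (3,4), next='.' -> no flip
Dir NE: first cell '.' (not opp) -> no flip
Dir W: first cell '.' (not opp) -> no flip
Dir E: first cell '.' (not opp) -> no flip
Dir SW: first cell '.' (not opp) -> no flip
Dir S: first cell '.' (not opp) -> no flip
Dir SE: first cell '.' (not opp) -> no flip
All flips: (3,3)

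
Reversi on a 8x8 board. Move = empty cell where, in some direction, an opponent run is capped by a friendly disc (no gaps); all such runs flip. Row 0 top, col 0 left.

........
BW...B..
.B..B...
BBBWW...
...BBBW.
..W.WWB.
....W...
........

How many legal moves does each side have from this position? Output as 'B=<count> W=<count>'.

-- B to move --
(0,0): no bracket -> illegal
(0,1): flips 1 -> legal
(0,2): no bracket -> illegal
(1,2): flips 1 -> legal
(2,0): no bracket -> illegal
(2,2): flips 1 -> legal
(2,3): flips 2 -> legal
(2,5): flips 1 -> legal
(3,5): flips 2 -> legal
(3,6): flips 1 -> legal
(3,7): no bracket -> illegal
(4,1): no bracket -> illegal
(4,2): flips 1 -> legal
(4,7): flips 1 -> legal
(5,1): no bracket -> illegal
(5,3): flips 2 -> legal
(5,7): no bracket -> illegal
(6,1): flips 1 -> legal
(6,2): no bracket -> illegal
(6,3): flips 1 -> legal
(6,5): flips 2 -> legal
(6,6): flips 1 -> legal
(7,3): no bracket -> illegal
(7,4): flips 2 -> legal
(7,5): no bracket -> illegal
B mobility = 15
-- W to move --
(0,0): no bracket -> illegal
(0,1): no bracket -> illegal
(0,4): no bracket -> illegal
(0,5): no bracket -> illegal
(0,6): flips 2 -> legal
(1,2): no bracket -> illegal
(1,3): no bracket -> illegal
(1,4): flips 1 -> legal
(1,6): no bracket -> illegal
(2,0): no bracket -> illegal
(2,2): no bracket -> illegal
(2,3): no bracket -> illegal
(2,5): no bracket -> illegal
(2,6): no bracket -> illegal
(3,5): flips 1 -> legal
(3,6): flips 1 -> legal
(4,0): no bracket -> illegal
(4,1): flips 2 -> legal
(4,2): flips 3 -> legal
(4,7): no bracket -> illegal
(5,3): flips 1 -> legal
(5,7): flips 1 -> legal
(6,5): no bracket -> illegal
(6,6): flips 1 -> legal
(6,7): flips 2 -> legal
W mobility = 10

Answer: B=15 W=10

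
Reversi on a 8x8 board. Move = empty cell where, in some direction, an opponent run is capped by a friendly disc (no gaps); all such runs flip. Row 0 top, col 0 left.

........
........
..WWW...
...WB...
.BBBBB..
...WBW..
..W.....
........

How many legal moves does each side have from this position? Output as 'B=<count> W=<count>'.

Answer: B=13 W=5

Derivation:
-- B to move --
(1,1): flips 2 -> legal
(1,2): flips 1 -> legal
(1,3): flips 2 -> legal
(1,4): flips 1 -> legal
(1,5): flips 2 -> legal
(2,1): no bracket -> illegal
(2,5): no bracket -> illegal
(3,1): no bracket -> illegal
(3,2): flips 1 -> legal
(3,5): no bracket -> illegal
(4,6): no bracket -> illegal
(5,1): no bracket -> illegal
(5,2): flips 1 -> legal
(5,6): flips 1 -> legal
(6,1): no bracket -> illegal
(6,3): flips 1 -> legal
(6,4): flips 1 -> legal
(6,5): flips 1 -> legal
(6,6): flips 1 -> legal
(7,1): flips 2 -> legal
(7,2): no bracket -> illegal
(7,3): no bracket -> illegal
B mobility = 13
-- W to move --
(2,5): no bracket -> illegal
(3,0): no bracket -> illegal
(3,1): flips 1 -> legal
(3,2): no bracket -> illegal
(3,5): flips 3 -> legal
(3,6): no bracket -> illegal
(4,0): no bracket -> illegal
(4,6): no bracket -> illegal
(5,0): no bracket -> illegal
(5,1): flips 1 -> legal
(5,2): no bracket -> illegal
(5,6): flips 2 -> legal
(6,3): no bracket -> illegal
(6,4): flips 3 -> legal
(6,5): no bracket -> illegal
W mobility = 5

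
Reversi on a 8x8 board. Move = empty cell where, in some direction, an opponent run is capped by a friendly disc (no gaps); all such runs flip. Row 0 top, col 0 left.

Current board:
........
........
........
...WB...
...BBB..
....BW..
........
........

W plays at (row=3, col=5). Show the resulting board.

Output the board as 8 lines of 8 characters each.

Place W at (3,5); scan 8 dirs for brackets.
Dir NW: first cell '.' (not opp) -> no flip
Dir N: first cell '.' (not opp) -> no flip
Dir NE: first cell '.' (not opp) -> no flip
Dir W: opp run (3,4) capped by W -> flip
Dir E: first cell '.' (not opp) -> no flip
Dir SW: opp run (4,4), next='.' -> no flip
Dir S: opp run (4,5) capped by W -> flip
Dir SE: first cell '.' (not opp) -> no flip
All flips: (3,4) (4,5)

Answer: ........
........
........
...WWW..
...BBW..
....BW..
........
........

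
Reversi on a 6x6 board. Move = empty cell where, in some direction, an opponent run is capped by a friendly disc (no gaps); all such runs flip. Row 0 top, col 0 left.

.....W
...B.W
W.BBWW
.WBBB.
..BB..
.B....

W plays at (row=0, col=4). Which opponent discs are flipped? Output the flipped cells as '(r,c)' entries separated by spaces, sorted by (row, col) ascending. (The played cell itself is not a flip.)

Answer: (1,3) (2,2)

Derivation:
Dir NW: edge -> no flip
Dir N: edge -> no flip
Dir NE: edge -> no flip
Dir W: first cell '.' (not opp) -> no flip
Dir E: first cell 'W' (not opp) -> no flip
Dir SW: opp run (1,3) (2,2) capped by W -> flip
Dir S: first cell '.' (not opp) -> no flip
Dir SE: first cell 'W' (not opp) -> no flip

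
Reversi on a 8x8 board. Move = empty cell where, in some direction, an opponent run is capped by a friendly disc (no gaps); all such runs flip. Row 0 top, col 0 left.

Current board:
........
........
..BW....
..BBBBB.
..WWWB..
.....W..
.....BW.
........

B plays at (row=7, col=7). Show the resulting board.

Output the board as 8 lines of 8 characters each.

Answer: ........
........
..BW....
..BBBBB.
..WWBB..
.....B..
.....BB.
.......B

Derivation:
Place B at (7,7); scan 8 dirs for brackets.
Dir NW: opp run (6,6) (5,5) (4,4) capped by B -> flip
Dir N: first cell '.' (not opp) -> no flip
Dir NE: edge -> no flip
Dir W: first cell '.' (not opp) -> no flip
Dir E: edge -> no flip
Dir SW: edge -> no flip
Dir S: edge -> no flip
Dir SE: edge -> no flip
All flips: (4,4) (5,5) (6,6)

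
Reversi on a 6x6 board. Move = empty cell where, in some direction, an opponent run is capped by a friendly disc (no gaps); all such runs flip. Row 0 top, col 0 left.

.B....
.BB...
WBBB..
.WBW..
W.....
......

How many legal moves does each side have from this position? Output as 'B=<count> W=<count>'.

Answer: B=5 W=4

Derivation:
-- B to move --
(1,0): no bracket -> illegal
(2,4): no bracket -> illegal
(3,0): flips 1 -> legal
(3,4): flips 1 -> legal
(4,1): flips 1 -> legal
(4,2): no bracket -> illegal
(4,3): flips 1 -> legal
(4,4): flips 1 -> legal
(5,0): no bracket -> illegal
(5,1): no bracket -> illegal
B mobility = 5
-- W to move --
(0,0): flips 2 -> legal
(0,2): flips 1 -> legal
(0,3): no bracket -> illegal
(1,0): no bracket -> illegal
(1,3): flips 2 -> legal
(1,4): no bracket -> illegal
(2,4): flips 3 -> legal
(3,0): no bracket -> illegal
(3,4): no bracket -> illegal
(4,1): no bracket -> illegal
(4,2): no bracket -> illegal
(4,3): no bracket -> illegal
W mobility = 4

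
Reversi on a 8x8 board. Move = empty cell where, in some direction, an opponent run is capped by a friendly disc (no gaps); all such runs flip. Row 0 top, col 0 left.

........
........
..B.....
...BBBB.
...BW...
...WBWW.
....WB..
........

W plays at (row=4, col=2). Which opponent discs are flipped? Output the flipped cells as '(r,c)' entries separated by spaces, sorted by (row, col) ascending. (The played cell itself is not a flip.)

Answer: (4,3)

Derivation:
Dir NW: first cell '.' (not opp) -> no flip
Dir N: first cell '.' (not opp) -> no flip
Dir NE: opp run (3,3), next='.' -> no flip
Dir W: first cell '.' (not opp) -> no flip
Dir E: opp run (4,3) capped by W -> flip
Dir SW: first cell '.' (not opp) -> no flip
Dir S: first cell '.' (not opp) -> no flip
Dir SE: first cell 'W' (not opp) -> no flip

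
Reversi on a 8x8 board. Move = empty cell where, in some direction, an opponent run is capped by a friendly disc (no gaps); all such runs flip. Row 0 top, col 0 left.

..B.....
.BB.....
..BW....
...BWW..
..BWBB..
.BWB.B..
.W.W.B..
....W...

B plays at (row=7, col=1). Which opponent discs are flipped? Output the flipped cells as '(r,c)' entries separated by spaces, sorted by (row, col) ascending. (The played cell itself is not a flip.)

Answer: (6,1)

Derivation:
Dir NW: first cell '.' (not opp) -> no flip
Dir N: opp run (6,1) capped by B -> flip
Dir NE: first cell '.' (not opp) -> no flip
Dir W: first cell '.' (not opp) -> no flip
Dir E: first cell '.' (not opp) -> no flip
Dir SW: edge -> no flip
Dir S: edge -> no flip
Dir SE: edge -> no flip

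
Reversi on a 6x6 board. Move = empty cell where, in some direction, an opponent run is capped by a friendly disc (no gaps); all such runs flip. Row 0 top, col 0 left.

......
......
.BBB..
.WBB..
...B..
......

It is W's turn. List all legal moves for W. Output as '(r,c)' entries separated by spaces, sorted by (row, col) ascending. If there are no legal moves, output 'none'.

(1,0): no bracket -> illegal
(1,1): flips 1 -> legal
(1,2): no bracket -> illegal
(1,3): flips 1 -> legal
(1,4): no bracket -> illegal
(2,0): no bracket -> illegal
(2,4): no bracket -> illegal
(3,0): no bracket -> illegal
(3,4): flips 2 -> legal
(4,1): no bracket -> illegal
(4,2): no bracket -> illegal
(4,4): no bracket -> illegal
(5,2): no bracket -> illegal
(5,3): no bracket -> illegal
(5,4): no bracket -> illegal

Answer: (1,1) (1,3) (3,4)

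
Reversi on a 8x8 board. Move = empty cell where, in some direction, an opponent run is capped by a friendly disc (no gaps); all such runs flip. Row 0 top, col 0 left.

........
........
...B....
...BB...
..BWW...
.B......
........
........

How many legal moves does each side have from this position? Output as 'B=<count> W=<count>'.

-- B to move --
(3,2): no bracket -> illegal
(3,5): no bracket -> illegal
(4,5): flips 2 -> legal
(5,2): flips 1 -> legal
(5,3): flips 1 -> legal
(5,4): flips 1 -> legal
(5,5): flips 1 -> legal
B mobility = 5
-- W to move --
(1,2): no bracket -> illegal
(1,3): flips 2 -> legal
(1,4): no bracket -> illegal
(2,2): flips 1 -> legal
(2,4): flips 1 -> legal
(2,5): flips 1 -> legal
(3,1): no bracket -> illegal
(3,2): no bracket -> illegal
(3,5): no bracket -> illegal
(4,0): no bracket -> illegal
(4,1): flips 1 -> legal
(4,5): no bracket -> illegal
(5,0): no bracket -> illegal
(5,2): no bracket -> illegal
(5,3): no bracket -> illegal
(6,0): no bracket -> illegal
(6,1): no bracket -> illegal
(6,2): no bracket -> illegal
W mobility = 5

Answer: B=5 W=5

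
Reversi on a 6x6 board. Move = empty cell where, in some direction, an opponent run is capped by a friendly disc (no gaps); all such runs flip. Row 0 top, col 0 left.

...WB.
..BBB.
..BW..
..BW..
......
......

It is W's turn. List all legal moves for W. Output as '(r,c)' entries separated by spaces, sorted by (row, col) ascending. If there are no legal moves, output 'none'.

(0,1): flips 1 -> legal
(0,2): no bracket -> illegal
(0,5): flips 2 -> legal
(1,1): flips 1 -> legal
(1,5): no bracket -> illegal
(2,1): flips 2 -> legal
(2,4): no bracket -> illegal
(2,5): flips 1 -> legal
(3,1): flips 1 -> legal
(4,1): flips 1 -> legal
(4,2): no bracket -> illegal
(4,3): no bracket -> illegal

Answer: (0,1) (0,5) (1,1) (2,1) (2,5) (3,1) (4,1)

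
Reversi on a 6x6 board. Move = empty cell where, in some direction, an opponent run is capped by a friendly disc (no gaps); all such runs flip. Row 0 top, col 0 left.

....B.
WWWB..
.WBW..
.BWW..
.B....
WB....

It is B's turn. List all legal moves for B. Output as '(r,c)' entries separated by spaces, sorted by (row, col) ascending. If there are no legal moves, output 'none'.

Answer: (0,0) (0,1) (0,2) (1,4) (2,0) (2,4) (3,4) (4,2) (4,3) (4,4)

Derivation:
(0,0): flips 1 -> legal
(0,1): flips 2 -> legal
(0,2): flips 1 -> legal
(0,3): no bracket -> illegal
(1,4): flips 2 -> legal
(2,0): flips 1 -> legal
(2,4): flips 1 -> legal
(3,0): no bracket -> illegal
(3,4): flips 2 -> legal
(4,0): no bracket -> illegal
(4,2): flips 1 -> legal
(4,3): flips 2 -> legal
(4,4): flips 1 -> legal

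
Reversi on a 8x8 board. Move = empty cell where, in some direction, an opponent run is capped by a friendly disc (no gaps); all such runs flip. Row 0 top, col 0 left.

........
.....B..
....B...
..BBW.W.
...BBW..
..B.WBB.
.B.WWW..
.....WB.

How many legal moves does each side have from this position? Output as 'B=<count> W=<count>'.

Answer: B=7 W=11

Derivation:
-- B to move --
(2,3): flips 2 -> legal
(2,5): flips 1 -> legal
(2,6): no bracket -> illegal
(2,7): no bracket -> illegal
(3,5): flips 2 -> legal
(3,7): no bracket -> illegal
(4,6): flips 1 -> legal
(4,7): no bracket -> illegal
(5,3): flips 1 -> legal
(6,2): no bracket -> illegal
(6,6): no bracket -> illegal
(7,2): no bracket -> illegal
(7,3): flips 1 -> legal
(7,4): flips 5 -> legal
B mobility = 7
-- W to move --
(0,4): no bracket -> illegal
(0,5): no bracket -> illegal
(0,6): no bracket -> illegal
(1,3): no bracket -> illegal
(1,4): flips 1 -> legal
(1,6): no bracket -> illegal
(2,1): flips 2 -> legal
(2,2): no bracket -> illegal
(2,3): no bracket -> illegal
(2,5): no bracket -> illegal
(2,6): no bracket -> illegal
(3,1): flips 2 -> legal
(3,5): no bracket -> illegal
(4,1): flips 1 -> legal
(4,2): flips 2 -> legal
(4,6): flips 1 -> legal
(4,7): flips 1 -> legal
(5,0): no bracket -> illegal
(5,1): no bracket -> illegal
(5,3): no bracket -> illegal
(5,7): flips 2 -> legal
(6,0): no bracket -> illegal
(6,2): no bracket -> illegal
(6,6): no bracket -> illegal
(6,7): flips 1 -> legal
(7,0): flips 3 -> legal
(7,1): no bracket -> illegal
(7,2): no bracket -> illegal
(7,7): flips 1 -> legal
W mobility = 11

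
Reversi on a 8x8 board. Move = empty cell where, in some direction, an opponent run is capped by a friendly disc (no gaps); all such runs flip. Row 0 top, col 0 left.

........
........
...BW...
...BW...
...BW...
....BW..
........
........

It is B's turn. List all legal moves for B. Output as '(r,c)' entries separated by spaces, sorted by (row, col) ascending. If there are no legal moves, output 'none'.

Answer: (1,4) (1,5) (2,5) (3,5) (4,5) (5,6) (6,6)

Derivation:
(1,3): no bracket -> illegal
(1,4): flips 3 -> legal
(1,5): flips 1 -> legal
(2,5): flips 2 -> legal
(3,5): flips 1 -> legal
(4,5): flips 2 -> legal
(4,6): no bracket -> illegal
(5,3): no bracket -> illegal
(5,6): flips 1 -> legal
(6,4): no bracket -> illegal
(6,5): no bracket -> illegal
(6,6): flips 2 -> legal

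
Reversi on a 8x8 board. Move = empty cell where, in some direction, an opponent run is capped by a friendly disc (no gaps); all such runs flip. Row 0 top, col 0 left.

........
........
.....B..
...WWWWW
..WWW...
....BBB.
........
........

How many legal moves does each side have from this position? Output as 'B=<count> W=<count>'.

-- B to move --
(2,2): flips 2 -> legal
(2,3): no bracket -> illegal
(2,4): flips 2 -> legal
(2,6): no bracket -> illegal
(2,7): no bracket -> illegal
(3,1): no bracket -> illegal
(3,2): flips 1 -> legal
(4,1): no bracket -> illegal
(4,5): flips 1 -> legal
(4,6): no bracket -> illegal
(4,7): flips 1 -> legal
(5,1): no bracket -> illegal
(5,2): flips 2 -> legal
(5,3): no bracket -> illegal
B mobility = 6
-- W to move --
(1,4): flips 1 -> legal
(1,5): flips 1 -> legal
(1,6): flips 1 -> legal
(2,4): no bracket -> illegal
(2,6): no bracket -> illegal
(4,5): no bracket -> illegal
(4,6): no bracket -> illegal
(4,7): no bracket -> illegal
(5,3): no bracket -> illegal
(5,7): no bracket -> illegal
(6,3): no bracket -> illegal
(6,4): flips 1 -> legal
(6,5): flips 1 -> legal
(6,6): flips 1 -> legal
(6,7): no bracket -> illegal
W mobility = 6

Answer: B=6 W=6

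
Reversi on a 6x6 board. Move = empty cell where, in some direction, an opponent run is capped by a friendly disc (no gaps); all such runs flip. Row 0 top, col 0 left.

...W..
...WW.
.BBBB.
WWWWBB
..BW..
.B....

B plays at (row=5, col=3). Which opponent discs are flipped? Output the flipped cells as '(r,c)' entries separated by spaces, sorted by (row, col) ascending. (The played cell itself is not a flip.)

Answer: (3,3) (4,3)

Derivation:
Dir NW: first cell 'B' (not opp) -> no flip
Dir N: opp run (4,3) (3,3) capped by B -> flip
Dir NE: first cell '.' (not opp) -> no flip
Dir W: first cell '.' (not opp) -> no flip
Dir E: first cell '.' (not opp) -> no flip
Dir SW: edge -> no flip
Dir S: edge -> no flip
Dir SE: edge -> no flip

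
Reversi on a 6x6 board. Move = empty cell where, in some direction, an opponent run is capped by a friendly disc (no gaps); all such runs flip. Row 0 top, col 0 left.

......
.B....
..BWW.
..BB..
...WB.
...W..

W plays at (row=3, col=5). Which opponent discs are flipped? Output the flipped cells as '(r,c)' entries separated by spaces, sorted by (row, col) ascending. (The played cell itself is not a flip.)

Answer: (4,4)

Derivation:
Dir NW: first cell 'W' (not opp) -> no flip
Dir N: first cell '.' (not opp) -> no flip
Dir NE: edge -> no flip
Dir W: first cell '.' (not opp) -> no flip
Dir E: edge -> no flip
Dir SW: opp run (4,4) capped by W -> flip
Dir S: first cell '.' (not opp) -> no flip
Dir SE: edge -> no flip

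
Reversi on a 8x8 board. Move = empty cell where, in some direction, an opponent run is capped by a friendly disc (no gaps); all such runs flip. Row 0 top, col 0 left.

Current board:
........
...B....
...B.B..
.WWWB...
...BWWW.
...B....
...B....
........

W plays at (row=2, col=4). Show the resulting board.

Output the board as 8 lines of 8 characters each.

Answer: ........
...B....
...BWB..
.WWWW...
...BWWW.
...B....
...B....
........

Derivation:
Place W at (2,4); scan 8 dirs for brackets.
Dir NW: opp run (1,3), next='.' -> no flip
Dir N: first cell '.' (not opp) -> no flip
Dir NE: first cell '.' (not opp) -> no flip
Dir W: opp run (2,3), next='.' -> no flip
Dir E: opp run (2,5), next='.' -> no flip
Dir SW: first cell 'W' (not opp) -> no flip
Dir S: opp run (3,4) capped by W -> flip
Dir SE: first cell '.' (not opp) -> no flip
All flips: (3,4)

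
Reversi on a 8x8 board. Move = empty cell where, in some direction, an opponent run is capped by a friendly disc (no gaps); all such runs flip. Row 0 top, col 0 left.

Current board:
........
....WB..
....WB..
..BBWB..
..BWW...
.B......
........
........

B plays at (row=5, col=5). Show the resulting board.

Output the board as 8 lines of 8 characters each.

Answer: ........
....WB..
....WB..
..BBWB..
..BWB...
.B...B..
........
........

Derivation:
Place B at (5,5); scan 8 dirs for brackets.
Dir NW: opp run (4,4) capped by B -> flip
Dir N: first cell '.' (not opp) -> no flip
Dir NE: first cell '.' (not opp) -> no flip
Dir W: first cell '.' (not opp) -> no flip
Dir E: first cell '.' (not opp) -> no flip
Dir SW: first cell '.' (not opp) -> no flip
Dir S: first cell '.' (not opp) -> no flip
Dir SE: first cell '.' (not opp) -> no flip
All flips: (4,4)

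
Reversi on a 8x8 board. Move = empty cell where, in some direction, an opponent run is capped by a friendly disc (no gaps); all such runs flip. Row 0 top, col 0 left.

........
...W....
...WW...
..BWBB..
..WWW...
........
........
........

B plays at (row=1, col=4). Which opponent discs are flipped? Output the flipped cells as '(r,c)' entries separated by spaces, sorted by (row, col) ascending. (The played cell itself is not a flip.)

Dir NW: first cell '.' (not opp) -> no flip
Dir N: first cell '.' (not opp) -> no flip
Dir NE: first cell '.' (not opp) -> no flip
Dir W: opp run (1,3), next='.' -> no flip
Dir E: first cell '.' (not opp) -> no flip
Dir SW: opp run (2,3) capped by B -> flip
Dir S: opp run (2,4) capped by B -> flip
Dir SE: first cell '.' (not opp) -> no flip

Answer: (2,3) (2,4)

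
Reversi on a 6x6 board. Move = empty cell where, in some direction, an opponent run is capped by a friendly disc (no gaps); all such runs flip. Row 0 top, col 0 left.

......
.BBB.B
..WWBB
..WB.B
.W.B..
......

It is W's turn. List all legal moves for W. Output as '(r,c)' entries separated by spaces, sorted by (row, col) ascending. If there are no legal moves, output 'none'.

Answer: (0,0) (0,1) (0,2) (0,3) (0,4) (3,4) (4,4) (5,3) (5,4)

Derivation:
(0,0): flips 1 -> legal
(0,1): flips 1 -> legal
(0,2): flips 1 -> legal
(0,3): flips 1 -> legal
(0,4): flips 1 -> legal
(0,5): no bracket -> illegal
(1,0): no bracket -> illegal
(1,4): no bracket -> illegal
(2,0): no bracket -> illegal
(2,1): no bracket -> illegal
(3,4): flips 1 -> legal
(4,2): no bracket -> illegal
(4,4): flips 1 -> legal
(4,5): no bracket -> illegal
(5,2): no bracket -> illegal
(5,3): flips 2 -> legal
(5,4): flips 1 -> legal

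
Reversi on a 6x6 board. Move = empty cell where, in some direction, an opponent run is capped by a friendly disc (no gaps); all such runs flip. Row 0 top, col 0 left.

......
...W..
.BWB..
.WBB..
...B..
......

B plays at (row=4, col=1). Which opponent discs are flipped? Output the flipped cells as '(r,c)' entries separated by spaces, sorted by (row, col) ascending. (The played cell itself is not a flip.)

Dir NW: first cell '.' (not opp) -> no flip
Dir N: opp run (3,1) capped by B -> flip
Dir NE: first cell 'B' (not opp) -> no flip
Dir W: first cell '.' (not opp) -> no flip
Dir E: first cell '.' (not opp) -> no flip
Dir SW: first cell '.' (not opp) -> no flip
Dir S: first cell '.' (not opp) -> no flip
Dir SE: first cell '.' (not opp) -> no flip

Answer: (3,1)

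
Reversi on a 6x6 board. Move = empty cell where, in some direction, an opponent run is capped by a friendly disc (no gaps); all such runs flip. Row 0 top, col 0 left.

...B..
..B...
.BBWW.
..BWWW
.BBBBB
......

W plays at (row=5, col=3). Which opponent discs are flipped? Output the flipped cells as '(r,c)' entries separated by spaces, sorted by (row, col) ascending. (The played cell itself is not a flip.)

Dir NW: opp run (4,2), next='.' -> no flip
Dir N: opp run (4,3) capped by W -> flip
Dir NE: opp run (4,4) capped by W -> flip
Dir W: first cell '.' (not opp) -> no flip
Dir E: first cell '.' (not opp) -> no flip
Dir SW: edge -> no flip
Dir S: edge -> no flip
Dir SE: edge -> no flip

Answer: (4,3) (4,4)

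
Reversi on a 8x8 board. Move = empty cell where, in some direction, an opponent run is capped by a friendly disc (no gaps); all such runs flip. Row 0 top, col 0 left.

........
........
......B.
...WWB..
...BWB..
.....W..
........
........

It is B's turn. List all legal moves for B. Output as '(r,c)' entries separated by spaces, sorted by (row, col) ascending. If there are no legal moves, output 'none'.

Answer: (2,3) (2,5) (3,2) (5,3) (6,5)

Derivation:
(2,2): no bracket -> illegal
(2,3): flips 2 -> legal
(2,4): no bracket -> illegal
(2,5): flips 1 -> legal
(3,2): flips 2 -> legal
(4,2): no bracket -> illegal
(4,6): no bracket -> illegal
(5,3): flips 1 -> legal
(5,4): no bracket -> illegal
(5,6): no bracket -> illegal
(6,4): no bracket -> illegal
(6,5): flips 1 -> legal
(6,6): no bracket -> illegal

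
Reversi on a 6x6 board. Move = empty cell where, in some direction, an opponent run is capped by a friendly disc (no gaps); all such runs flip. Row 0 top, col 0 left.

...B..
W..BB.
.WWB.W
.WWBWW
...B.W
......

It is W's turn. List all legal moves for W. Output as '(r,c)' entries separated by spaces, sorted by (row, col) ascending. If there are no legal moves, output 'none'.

(0,2): no bracket -> illegal
(0,4): flips 1 -> legal
(0,5): flips 2 -> legal
(1,2): flips 1 -> legal
(1,5): no bracket -> illegal
(2,4): flips 1 -> legal
(4,2): no bracket -> illegal
(4,4): flips 1 -> legal
(5,2): flips 1 -> legal
(5,3): no bracket -> illegal
(5,4): flips 1 -> legal

Answer: (0,4) (0,5) (1,2) (2,4) (4,4) (5,2) (5,4)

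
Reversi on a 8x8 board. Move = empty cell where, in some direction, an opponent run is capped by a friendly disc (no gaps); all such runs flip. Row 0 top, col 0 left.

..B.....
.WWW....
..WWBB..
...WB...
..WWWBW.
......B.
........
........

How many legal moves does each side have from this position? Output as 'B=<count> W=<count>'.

Answer: B=10 W=7

Derivation:
-- B to move --
(0,0): no bracket -> illegal
(0,1): flips 2 -> legal
(0,3): no bracket -> illegal
(0,4): no bracket -> illegal
(1,0): no bracket -> illegal
(1,4): no bracket -> illegal
(2,0): flips 1 -> legal
(2,1): flips 2 -> legal
(3,1): no bracket -> illegal
(3,2): flips 3 -> legal
(3,5): no bracket -> illegal
(3,6): flips 1 -> legal
(3,7): no bracket -> illegal
(4,1): flips 3 -> legal
(4,7): flips 1 -> legal
(5,1): flips 2 -> legal
(5,2): flips 1 -> legal
(5,3): no bracket -> illegal
(5,4): flips 1 -> legal
(5,5): no bracket -> illegal
(5,7): no bracket -> illegal
B mobility = 10
-- W to move --
(0,1): no bracket -> illegal
(0,3): no bracket -> illegal
(1,4): flips 2 -> legal
(1,5): flips 1 -> legal
(1,6): flips 2 -> legal
(2,6): flips 2 -> legal
(3,5): flips 2 -> legal
(3,6): no bracket -> illegal
(4,7): no bracket -> illegal
(5,4): no bracket -> illegal
(5,5): no bracket -> illegal
(5,7): no bracket -> illegal
(6,5): no bracket -> illegal
(6,6): flips 1 -> legal
(6,7): flips 3 -> legal
W mobility = 7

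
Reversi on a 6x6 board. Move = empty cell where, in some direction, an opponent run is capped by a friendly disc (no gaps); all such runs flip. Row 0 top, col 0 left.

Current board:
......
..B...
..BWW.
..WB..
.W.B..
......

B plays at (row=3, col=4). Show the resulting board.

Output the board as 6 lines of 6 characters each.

Place B at (3,4); scan 8 dirs for brackets.
Dir NW: opp run (2,3) capped by B -> flip
Dir N: opp run (2,4), next='.' -> no flip
Dir NE: first cell '.' (not opp) -> no flip
Dir W: first cell 'B' (not opp) -> no flip
Dir E: first cell '.' (not opp) -> no flip
Dir SW: first cell 'B' (not opp) -> no flip
Dir S: first cell '.' (not opp) -> no flip
Dir SE: first cell '.' (not opp) -> no flip
All flips: (2,3)

Answer: ......
..B...
..BBW.
..WBB.
.W.B..
......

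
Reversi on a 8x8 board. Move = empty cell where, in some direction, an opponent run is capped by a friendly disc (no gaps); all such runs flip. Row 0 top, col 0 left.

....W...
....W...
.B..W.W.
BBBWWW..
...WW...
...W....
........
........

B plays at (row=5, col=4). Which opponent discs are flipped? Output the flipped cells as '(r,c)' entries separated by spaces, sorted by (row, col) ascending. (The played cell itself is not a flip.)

Dir NW: opp run (4,3) capped by B -> flip
Dir N: opp run (4,4) (3,4) (2,4) (1,4) (0,4), next=edge -> no flip
Dir NE: first cell '.' (not opp) -> no flip
Dir W: opp run (5,3), next='.' -> no flip
Dir E: first cell '.' (not opp) -> no flip
Dir SW: first cell '.' (not opp) -> no flip
Dir S: first cell '.' (not opp) -> no flip
Dir SE: first cell '.' (not opp) -> no flip

Answer: (4,3)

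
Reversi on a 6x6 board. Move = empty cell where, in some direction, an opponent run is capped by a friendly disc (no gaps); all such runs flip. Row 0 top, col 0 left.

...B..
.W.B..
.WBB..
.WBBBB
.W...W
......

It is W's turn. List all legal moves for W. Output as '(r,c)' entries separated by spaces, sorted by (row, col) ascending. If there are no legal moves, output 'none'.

(0,2): no bracket -> illegal
(0,4): flips 2 -> legal
(1,2): flips 2 -> legal
(1,4): flips 2 -> legal
(2,4): flips 2 -> legal
(2,5): flips 1 -> legal
(4,2): no bracket -> illegal
(4,3): flips 1 -> legal
(4,4): flips 2 -> legal

Answer: (0,4) (1,2) (1,4) (2,4) (2,5) (4,3) (4,4)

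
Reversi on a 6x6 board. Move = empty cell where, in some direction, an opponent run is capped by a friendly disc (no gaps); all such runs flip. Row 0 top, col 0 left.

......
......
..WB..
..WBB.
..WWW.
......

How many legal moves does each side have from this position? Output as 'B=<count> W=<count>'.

Answer: B=9 W=5

Derivation:
-- B to move --
(1,1): flips 1 -> legal
(1,2): no bracket -> illegal
(1,3): no bracket -> illegal
(2,1): flips 1 -> legal
(3,1): flips 1 -> legal
(3,5): no bracket -> illegal
(4,1): flips 1 -> legal
(4,5): no bracket -> illegal
(5,1): flips 1 -> legal
(5,2): flips 1 -> legal
(5,3): flips 1 -> legal
(5,4): flips 1 -> legal
(5,5): flips 1 -> legal
B mobility = 9
-- W to move --
(1,2): no bracket -> illegal
(1,3): flips 2 -> legal
(1,4): flips 1 -> legal
(2,4): flips 3 -> legal
(2,5): flips 1 -> legal
(3,5): flips 2 -> legal
(4,5): no bracket -> illegal
W mobility = 5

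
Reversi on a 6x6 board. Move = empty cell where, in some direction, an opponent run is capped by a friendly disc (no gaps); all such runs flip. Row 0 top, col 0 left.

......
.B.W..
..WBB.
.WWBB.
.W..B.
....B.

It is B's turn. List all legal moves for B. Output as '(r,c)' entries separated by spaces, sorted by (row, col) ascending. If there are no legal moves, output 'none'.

Answer: (0,2) (0,3) (2,1) (3,0) (5,0)

Derivation:
(0,2): flips 1 -> legal
(0,3): flips 1 -> legal
(0,4): no bracket -> illegal
(1,2): no bracket -> illegal
(1,4): no bracket -> illegal
(2,0): no bracket -> illegal
(2,1): flips 1 -> legal
(3,0): flips 2 -> legal
(4,0): no bracket -> illegal
(4,2): no bracket -> illegal
(4,3): no bracket -> illegal
(5,0): flips 2 -> legal
(5,1): no bracket -> illegal
(5,2): no bracket -> illegal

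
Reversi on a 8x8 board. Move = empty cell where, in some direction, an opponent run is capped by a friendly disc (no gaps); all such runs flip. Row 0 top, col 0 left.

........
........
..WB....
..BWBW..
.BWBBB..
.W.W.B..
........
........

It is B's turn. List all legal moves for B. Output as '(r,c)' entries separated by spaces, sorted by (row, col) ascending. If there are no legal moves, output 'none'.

(1,1): flips 2 -> legal
(1,2): flips 1 -> legal
(1,3): no bracket -> illegal
(2,1): flips 1 -> legal
(2,4): no bracket -> illegal
(2,5): flips 1 -> legal
(2,6): flips 1 -> legal
(3,1): no bracket -> illegal
(3,6): flips 1 -> legal
(4,0): no bracket -> illegal
(4,6): no bracket -> illegal
(5,0): no bracket -> illegal
(5,2): flips 1 -> legal
(5,4): no bracket -> illegal
(6,0): no bracket -> illegal
(6,1): flips 1 -> legal
(6,2): flips 1 -> legal
(6,3): flips 1 -> legal
(6,4): no bracket -> illegal

Answer: (1,1) (1,2) (2,1) (2,5) (2,6) (3,6) (5,2) (6,1) (6,2) (6,3)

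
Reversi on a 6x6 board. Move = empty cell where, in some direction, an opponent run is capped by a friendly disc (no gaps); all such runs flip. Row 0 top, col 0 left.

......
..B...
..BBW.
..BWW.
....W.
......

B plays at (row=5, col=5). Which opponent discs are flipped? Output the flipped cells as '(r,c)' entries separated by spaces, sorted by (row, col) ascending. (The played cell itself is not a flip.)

Answer: (3,3) (4,4)

Derivation:
Dir NW: opp run (4,4) (3,3) capped by B -> flip
Dir N: first cell '.' (not opp) -> no flip
Dir NE: edge -> no flip
Dir W: first cell '.' (not opp) -> no flip
Dir E: edge -> no flip
Dir SW: edge -> no flip
Dir S: edge -> no flip
Dir SE: edge -> no flip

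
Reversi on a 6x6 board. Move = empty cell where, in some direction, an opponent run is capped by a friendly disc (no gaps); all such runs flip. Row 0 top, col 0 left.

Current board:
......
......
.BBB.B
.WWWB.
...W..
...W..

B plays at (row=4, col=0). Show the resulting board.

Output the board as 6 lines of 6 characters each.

Answer: ......
......
.BBB.B
.BWWB.
B..W..
...W..

Derivation:
Place B at (4,0); scan 8 dirs for brackets.
Dir NW: edge -> no flip
Dir N: first cell '.' (not opp) -> no flip
Dir NE: opp run (3,1) capped by B -> flip
Dir W: edge -> no flip
Dir E: first cell '.' (not opp) -> no flip
Dir SW: edge -> no flip
Dir S: first cell '.' (not opp) -> no flip
Dir SE: first cell '.' (not opp) -> no flip
All flips: (3,1)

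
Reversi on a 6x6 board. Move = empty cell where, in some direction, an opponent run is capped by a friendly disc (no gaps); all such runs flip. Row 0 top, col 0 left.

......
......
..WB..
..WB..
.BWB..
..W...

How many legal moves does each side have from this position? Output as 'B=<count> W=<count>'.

-- B to move --
(1,1): flips 1 -> legal
(1,2): no bracket -> illegal
(1,3): no bracket -> illegal
(2,1): flips 2 -> legal
(3,1): flips 1 -> legal
(5,1): flips 1 -> legal
(5,3): no bracket -> illegal
B mobility = 4
-- W to move --
(1,2): no bracket -> illegal
(1,3): no bracket -> illegal
(1,4): flips 1 -> legal
(2,4): flips 2 -> legal
(3,0): flips 1 -> legal
(3,1): no bracket -> illegal
(3,4): flips 2 -> legal
(4,0): flips 1 -> legal
(4,4): flips 2 -> legal
(5,0): flips 1 -> legal
(5,1): no bracket -> illegal
(5,3): no bracket -> illegal
(5,4): flips 1 -> legal
W mobility = 8

Answer: B=4 W=8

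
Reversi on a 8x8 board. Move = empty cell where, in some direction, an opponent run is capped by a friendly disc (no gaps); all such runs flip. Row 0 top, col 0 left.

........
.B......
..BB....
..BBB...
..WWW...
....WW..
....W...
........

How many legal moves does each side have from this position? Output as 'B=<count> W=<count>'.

Answer: B=6 W=6

Derivation:
-- B to move --
(3,1): no bracket -> illegal
(3,5): no bracket -> illegal
(4,1): no bracket -> illegal
(4,5): no bracket -> illegal
(4,6): no bracket -> illegal
(5,1): flips 1 -> legal
(5,2): flips 2 -> legal
(5,3): flips 1 -> legal
(5,6): no bracket -> illegal
(6,3): no bracket -> illegal
(6,5): flips 2 -> legal
(6,6): flips 2 -> legal
(7,3): no bracket -> illegal
(7,4): flips 3 -> legal
(7,5): no bracket -> illegal
B mobility = 6
-- W to move --
(0,0): flips 3 -> legal
(0,1): no bracket -> illegal
(0,2): no bracket -> illegal
(1,0): no bracket -> illegal
(1,2): flips 2 -> legal
(1,3): flips 2 -> legal
(1,4): no bracket -> illegal
(2,0): no bracket -> illegal
(2,1): flips 1 -> legal
(2,4): flips 2 -> legal
(2,5): flips 1 -> legal
(3,1): no bracket -> illegal
(3,5): no bracket -> illegal
(4,1): no bracket -> illegal
(4,5): no bracket -> illegal
W mobility = 6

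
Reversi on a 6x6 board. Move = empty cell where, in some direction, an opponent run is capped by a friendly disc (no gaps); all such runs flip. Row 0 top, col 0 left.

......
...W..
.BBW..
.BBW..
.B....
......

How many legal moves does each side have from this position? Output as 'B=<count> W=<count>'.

-- B to move --
(0,2): no bracket -> illegal
(0,3): no bracket -> illegal
(0,4): flips 1 -> legal
(1,2): no bracket -> illegal
(1,4): flips 1 -> legal
(2,4): flips 1 -> legal
(3,4): flips 1 -> legal
(4,2): no bracket -> illegal
(4,3): no bracket -> illegal
(4,4): flips 1 -> legal
B mobility = 5
-- W to move --
(1,0): no bracket -> illegal
(1,1): flips 1 -> legal
(1,2): no bracket -> illegal
(2,0): flips 2 -> legal
(3,0): flips 2 -> legal
(4,0): flips 2 -> legal
(4,2): no bracket -> illegal
(4,3): no bracket -> illegal
(5,0): flips 2 -> legal
(5,1): no bracket -> illegal
(5,2): no bracket -> illegal
W mobility = 5

Answer: B=5 W=5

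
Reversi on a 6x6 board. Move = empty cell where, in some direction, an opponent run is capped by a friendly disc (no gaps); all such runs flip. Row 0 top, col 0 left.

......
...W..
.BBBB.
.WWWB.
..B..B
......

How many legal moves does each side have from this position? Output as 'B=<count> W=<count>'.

Answer: B=9 W=9

Derivation:
-- B to move --
(0,2): flips 1 -> legal
(0,3): flips 1 -> legal
(0,4): flips 1 -> legal
(1,2): no bracket -> illegal
(1,4): no bracket -> illegal
(2,0): flips 1 -> legal
(3,0): flips 3 -> legal
(4,0): flips 1 -> legal
(4,1): flips 2 -> legal
(4,3): flips 2 -> legal
(4,4): flips 1 -> legal
B mobility = 9
-- W to move --
(1,0): flips 1 -> legal
(1,1): flips 2 -> legal
(1,2): flips 1 -> legal
(1,4): flips 1 -> legal
(1,5): flips 1 -> legal
(2,0): no bracket -> illegal
(2,5): no bracket -> illegal
(3,0): no bracket -> illegal
(3,5): flips 2 -> legal
(4,1): no bracket -> illegal
(4,3): no bracket -> illegal
(4,4): no bracket -> illegal
(5,1): flips 1 -> legal
(5,2): flips 1 -> legal
(5,3): flips 1 -> legal
(5,4): no bracket -> illegal
(5,5): no bracket -> illegal
W mobility = 9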